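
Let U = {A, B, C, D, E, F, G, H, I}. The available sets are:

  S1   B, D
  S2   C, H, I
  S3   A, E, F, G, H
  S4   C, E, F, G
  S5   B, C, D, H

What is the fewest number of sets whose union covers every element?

S1, S2, S3 together cover {A, B, C, D, E, F, G, H, I} — every element.
No 2 of the 5 sets cover everything (all 10 pairs fall short), so 3 is minimum.

3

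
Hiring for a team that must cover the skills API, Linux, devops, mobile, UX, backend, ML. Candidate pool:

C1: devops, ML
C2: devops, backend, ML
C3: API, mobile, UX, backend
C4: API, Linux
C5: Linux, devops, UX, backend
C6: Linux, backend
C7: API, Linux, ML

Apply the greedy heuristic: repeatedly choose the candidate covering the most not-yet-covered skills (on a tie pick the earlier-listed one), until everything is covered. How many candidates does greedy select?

Pick 1: C3 covers 4 new skills (API, mobile, UX, backend).
Pick 2: C1 covers 2 new skills (devops, ML).
Pick 3: C4 covers 1 new skills (Linux).
Greedy uses 3 candidates.

3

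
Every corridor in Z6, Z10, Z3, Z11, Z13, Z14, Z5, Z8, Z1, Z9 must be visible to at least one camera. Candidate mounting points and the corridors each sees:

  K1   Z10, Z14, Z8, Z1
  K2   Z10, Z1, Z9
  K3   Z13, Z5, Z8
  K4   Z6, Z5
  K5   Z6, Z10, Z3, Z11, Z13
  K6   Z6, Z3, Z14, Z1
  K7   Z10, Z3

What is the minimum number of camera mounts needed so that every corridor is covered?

K1, K2, K3, K5 together cover {Z6, Z10, Z3, Z11, Z13, Z14, Z5, Z8, Z1, Z9} — every corridor.
No 3 of the 7 camera mounts cover everything (all 35 triples fall short), so 4 is minimum.

4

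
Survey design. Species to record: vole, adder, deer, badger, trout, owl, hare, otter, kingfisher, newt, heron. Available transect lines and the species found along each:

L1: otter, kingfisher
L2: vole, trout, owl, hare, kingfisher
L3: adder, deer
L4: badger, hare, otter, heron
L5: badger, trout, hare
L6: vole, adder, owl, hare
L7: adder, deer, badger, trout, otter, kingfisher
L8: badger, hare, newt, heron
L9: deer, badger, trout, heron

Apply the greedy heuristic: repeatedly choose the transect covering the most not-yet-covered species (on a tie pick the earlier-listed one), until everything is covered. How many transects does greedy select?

Pick 1: L7 covers 6 new species (adder, deer, badger, trout, otter, kingfisher).
Pick 2: L2 covers 3 new species (vole, owl, hare).
Pick 3: L8 covers 2 new species (newt, heron).
Greedy uses 3 transects.

3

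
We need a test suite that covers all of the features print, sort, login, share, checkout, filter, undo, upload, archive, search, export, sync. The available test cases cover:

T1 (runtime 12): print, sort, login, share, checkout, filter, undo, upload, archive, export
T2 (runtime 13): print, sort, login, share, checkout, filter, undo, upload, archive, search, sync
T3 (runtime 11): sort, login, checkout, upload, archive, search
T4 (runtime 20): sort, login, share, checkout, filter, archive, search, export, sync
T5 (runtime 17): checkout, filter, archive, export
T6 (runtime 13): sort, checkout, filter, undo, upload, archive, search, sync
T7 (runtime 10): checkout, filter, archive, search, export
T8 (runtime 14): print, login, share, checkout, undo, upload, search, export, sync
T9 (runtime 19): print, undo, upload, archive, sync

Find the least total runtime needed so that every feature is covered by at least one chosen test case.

T2, T7 cover every feature at runtime 13 + 10 = 23.
Any cover uses at least 2 test cases; among all covering selections none totals below 23.

23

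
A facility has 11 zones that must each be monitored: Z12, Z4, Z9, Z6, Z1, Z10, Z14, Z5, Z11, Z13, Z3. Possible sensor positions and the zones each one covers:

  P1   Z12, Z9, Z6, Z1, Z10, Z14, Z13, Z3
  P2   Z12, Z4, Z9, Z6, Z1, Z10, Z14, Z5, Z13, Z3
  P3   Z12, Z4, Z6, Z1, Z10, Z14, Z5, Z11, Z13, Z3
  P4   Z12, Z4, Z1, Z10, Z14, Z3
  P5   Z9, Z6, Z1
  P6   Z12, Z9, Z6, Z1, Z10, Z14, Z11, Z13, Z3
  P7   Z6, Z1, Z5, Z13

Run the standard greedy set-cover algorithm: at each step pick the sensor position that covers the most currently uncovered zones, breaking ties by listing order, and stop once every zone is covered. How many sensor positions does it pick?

Pick 1: P2 covers 10 new zones (Z12, Z4, Z9, Z6, Z1, Z10, Z14, Z5, Z13, Z3).
Pick 2: P3 covers 1 new zones (Z11).
Greedy uses 2 sensor positions.

2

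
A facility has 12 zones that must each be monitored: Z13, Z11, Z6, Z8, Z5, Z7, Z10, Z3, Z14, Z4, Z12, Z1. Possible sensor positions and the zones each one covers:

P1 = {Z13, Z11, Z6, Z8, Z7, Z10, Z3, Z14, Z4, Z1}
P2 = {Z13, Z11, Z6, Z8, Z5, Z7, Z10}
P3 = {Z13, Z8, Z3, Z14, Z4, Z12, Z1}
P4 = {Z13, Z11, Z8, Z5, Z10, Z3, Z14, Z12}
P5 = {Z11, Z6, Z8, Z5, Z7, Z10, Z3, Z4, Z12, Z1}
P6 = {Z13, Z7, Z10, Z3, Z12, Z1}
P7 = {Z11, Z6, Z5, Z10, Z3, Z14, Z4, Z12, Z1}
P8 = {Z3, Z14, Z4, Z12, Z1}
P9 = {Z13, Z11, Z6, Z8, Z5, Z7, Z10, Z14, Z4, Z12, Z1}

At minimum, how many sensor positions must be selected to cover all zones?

P1, P4 together cover {Z13, Z11, Z6, Z8, Z5, Z7, Z10, Z3, Z14, Z4, Z12, Z1} — every zone.
No single sensor position contains all 12 zones, so 2 is optimal.

2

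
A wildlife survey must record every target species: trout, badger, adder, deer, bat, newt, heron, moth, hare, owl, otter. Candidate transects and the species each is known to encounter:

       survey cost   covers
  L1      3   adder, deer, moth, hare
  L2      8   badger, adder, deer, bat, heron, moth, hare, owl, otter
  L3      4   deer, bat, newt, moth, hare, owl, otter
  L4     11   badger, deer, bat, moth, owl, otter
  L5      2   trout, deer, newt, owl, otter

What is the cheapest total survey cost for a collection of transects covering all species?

L2, L5 cover every species at survey cost 8 + 2 = 10.
Any cover uses at least 2 transects; among all covering selections none totals below 10.
Greedy by coverage-per-survey cost would pick L5, L1, L2 for 13 — worse than the optimum 10.

10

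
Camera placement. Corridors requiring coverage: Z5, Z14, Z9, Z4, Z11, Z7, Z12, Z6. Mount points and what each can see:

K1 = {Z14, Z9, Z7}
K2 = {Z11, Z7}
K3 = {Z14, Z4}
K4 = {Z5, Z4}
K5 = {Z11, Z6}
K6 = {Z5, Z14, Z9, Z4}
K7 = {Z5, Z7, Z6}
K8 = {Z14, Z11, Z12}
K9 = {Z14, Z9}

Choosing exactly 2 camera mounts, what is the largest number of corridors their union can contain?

6

Choosing K2, K6 covers {Z5, Z14, Z9, Z4, Z11, Z7} — 6 corridors.
No choice of 2 camera mounts does better; here Z12, Z6 are left uncovered.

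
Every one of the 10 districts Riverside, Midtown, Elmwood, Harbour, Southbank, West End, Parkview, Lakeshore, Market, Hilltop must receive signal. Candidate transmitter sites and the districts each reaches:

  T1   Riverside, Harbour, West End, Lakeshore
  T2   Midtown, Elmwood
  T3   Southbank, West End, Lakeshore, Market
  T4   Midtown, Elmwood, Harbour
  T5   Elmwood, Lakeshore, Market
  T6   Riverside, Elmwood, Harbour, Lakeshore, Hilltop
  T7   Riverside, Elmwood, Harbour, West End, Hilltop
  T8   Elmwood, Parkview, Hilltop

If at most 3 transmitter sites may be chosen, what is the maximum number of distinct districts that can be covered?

Choosing T1, T3, T8 covers {Riverside, Elmwood, Harbour, Southbank, West End, Parkview, Lakeshore, Market, Hilltop} — 9 districts.
No choice of 3 transmitter sites does better; here Midtown is left uncovered.

9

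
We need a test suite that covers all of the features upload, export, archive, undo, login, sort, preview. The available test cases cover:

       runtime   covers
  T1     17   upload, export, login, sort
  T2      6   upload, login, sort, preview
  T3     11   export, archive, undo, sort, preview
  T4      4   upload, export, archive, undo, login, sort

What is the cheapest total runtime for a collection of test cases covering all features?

T2, T4 cover every feature at runtime 6 + 4 = 10.
Any cover uses at least 2 test cases; among all covering selections none totals below 10.

10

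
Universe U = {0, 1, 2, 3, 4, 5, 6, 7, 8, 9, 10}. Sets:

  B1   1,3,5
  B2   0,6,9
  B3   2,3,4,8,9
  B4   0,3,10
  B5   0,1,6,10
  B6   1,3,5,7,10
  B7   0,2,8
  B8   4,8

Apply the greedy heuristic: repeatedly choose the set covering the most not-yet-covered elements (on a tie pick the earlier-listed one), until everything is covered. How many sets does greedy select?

3

Pick 1: B3 covers 5 new elements (2, 3, 4, 8, 9).
Pick 2: B5 covers 4 new elements (0, 1, 6, 10).
Pick 3: B6 covers 2 new elements (5, 7).
Greedy uses 3 sets.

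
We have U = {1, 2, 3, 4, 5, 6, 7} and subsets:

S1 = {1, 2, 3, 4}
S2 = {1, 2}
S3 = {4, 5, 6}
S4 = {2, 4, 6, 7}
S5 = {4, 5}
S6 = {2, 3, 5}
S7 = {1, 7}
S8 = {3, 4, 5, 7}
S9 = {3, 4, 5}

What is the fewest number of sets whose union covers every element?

3

S1, S3, S4 together cover {1, 2, 3, 4, 5, 6, 7} — every element.
No 2 of the 9 sets cover everything (all 36 pairs fall short), so 3 is minimum.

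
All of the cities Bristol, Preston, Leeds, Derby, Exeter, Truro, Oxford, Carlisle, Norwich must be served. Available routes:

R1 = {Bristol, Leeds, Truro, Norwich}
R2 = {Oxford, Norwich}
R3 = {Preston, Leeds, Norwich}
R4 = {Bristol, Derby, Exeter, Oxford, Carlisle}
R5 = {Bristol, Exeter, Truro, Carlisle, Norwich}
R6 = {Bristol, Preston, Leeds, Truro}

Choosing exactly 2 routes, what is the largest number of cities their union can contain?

Choosing R1, R4 covers {Bristol, Leeds, Derby, Exeter, Truro, Oxford, Carlisle, Norwich} — 8 cities.
No choice of 2 routes does better; here Preston is left uncovered.

8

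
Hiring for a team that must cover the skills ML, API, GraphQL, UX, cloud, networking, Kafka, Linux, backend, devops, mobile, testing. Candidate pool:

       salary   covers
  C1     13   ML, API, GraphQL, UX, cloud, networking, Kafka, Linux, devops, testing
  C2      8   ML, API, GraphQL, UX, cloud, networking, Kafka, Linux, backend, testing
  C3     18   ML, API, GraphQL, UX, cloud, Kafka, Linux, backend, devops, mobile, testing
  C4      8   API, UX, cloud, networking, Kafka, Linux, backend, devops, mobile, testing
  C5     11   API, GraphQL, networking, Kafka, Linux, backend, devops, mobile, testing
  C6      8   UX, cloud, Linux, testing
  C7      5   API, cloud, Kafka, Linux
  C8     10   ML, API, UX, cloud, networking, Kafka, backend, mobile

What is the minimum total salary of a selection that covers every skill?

C2, C4 cover every skill at salary 8 + 8 = 16.
Any cover uses at least 2 candidates; among all covering selections none totals below 16.

16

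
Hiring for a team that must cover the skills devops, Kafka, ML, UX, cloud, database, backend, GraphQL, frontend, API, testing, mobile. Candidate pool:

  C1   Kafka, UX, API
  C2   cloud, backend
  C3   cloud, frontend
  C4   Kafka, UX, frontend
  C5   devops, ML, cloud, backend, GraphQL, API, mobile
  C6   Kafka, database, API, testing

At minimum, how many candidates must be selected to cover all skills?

C4, C5, C6 together cover {devops, Kafka, ML, UX, cloud, database, backend, GraphQL, frontend, API, testing, mobile} — every skill.
No 2 of the 6 candidates cover everything (all 15 pairs fall short), so 3 is minimum.

3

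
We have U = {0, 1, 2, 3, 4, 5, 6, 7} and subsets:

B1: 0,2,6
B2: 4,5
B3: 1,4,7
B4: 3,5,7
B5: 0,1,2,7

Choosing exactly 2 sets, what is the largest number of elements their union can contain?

6

Choosing B1, B3 covers {0, 1, 2, 4, 6, 7} — 6 elements.
No choice of 2 sets does better; here 3, 5 are left uncovered.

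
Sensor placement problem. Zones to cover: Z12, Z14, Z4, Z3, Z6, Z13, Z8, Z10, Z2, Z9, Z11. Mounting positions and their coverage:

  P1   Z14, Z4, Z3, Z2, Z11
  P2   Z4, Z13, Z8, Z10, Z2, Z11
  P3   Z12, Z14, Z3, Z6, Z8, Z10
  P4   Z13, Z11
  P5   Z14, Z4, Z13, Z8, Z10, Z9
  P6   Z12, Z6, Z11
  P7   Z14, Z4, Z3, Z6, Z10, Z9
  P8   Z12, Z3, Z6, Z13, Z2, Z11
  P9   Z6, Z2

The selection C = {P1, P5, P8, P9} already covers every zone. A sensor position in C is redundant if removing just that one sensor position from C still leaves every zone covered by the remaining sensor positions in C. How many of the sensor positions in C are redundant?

Drop P1: the rest still cover every zone — redundant.
Drop P5: Z8, Z10, Z9 uncovered — not redundant.
Drop P8: Z12 uncovered — not redundant.
Drop P9: the rest still cover every zone — redundant.
2 redundant: P1, P9.

2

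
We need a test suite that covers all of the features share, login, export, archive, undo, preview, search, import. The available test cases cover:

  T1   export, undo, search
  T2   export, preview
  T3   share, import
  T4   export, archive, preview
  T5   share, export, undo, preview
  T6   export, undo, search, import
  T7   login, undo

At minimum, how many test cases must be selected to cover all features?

T1, T3, T4, T7 together cover {share, login, export, archive, undo, preview, search, import} — every feature.
No 3 of the 7 test cases cover everything (all 35 triples fall short), so 4 is minimum.

4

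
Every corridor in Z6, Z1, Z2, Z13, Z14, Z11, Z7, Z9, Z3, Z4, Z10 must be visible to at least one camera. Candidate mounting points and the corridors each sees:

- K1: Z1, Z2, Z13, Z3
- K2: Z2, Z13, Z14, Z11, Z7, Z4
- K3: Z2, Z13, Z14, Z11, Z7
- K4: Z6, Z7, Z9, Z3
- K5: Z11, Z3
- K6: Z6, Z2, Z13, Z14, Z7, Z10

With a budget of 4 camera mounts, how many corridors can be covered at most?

Choosing K1, K2, K4, K6 covers {Z6, Z1, Z2, Z13, Z14, Z11, Z7, Z9, Z3, Z4, Z10} — 11 corridors.
That is all 11 corridors.

11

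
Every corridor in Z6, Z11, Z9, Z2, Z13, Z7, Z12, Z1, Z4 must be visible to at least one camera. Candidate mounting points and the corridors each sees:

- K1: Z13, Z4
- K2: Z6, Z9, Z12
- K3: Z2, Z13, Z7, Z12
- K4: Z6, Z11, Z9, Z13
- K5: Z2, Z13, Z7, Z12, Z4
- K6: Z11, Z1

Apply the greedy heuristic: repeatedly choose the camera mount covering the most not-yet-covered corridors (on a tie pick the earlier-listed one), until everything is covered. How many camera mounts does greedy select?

Pick 1: K5 covers 5 new corridors (Z2, Z13, Z7, Z12, Z4).
Pick 2: K4 covers 3 new corridors (Z6, Z11, Z9).
Pick 3: K6 covers 1 new corridors (Z1).
Greedy uses 3 camera mounts.

3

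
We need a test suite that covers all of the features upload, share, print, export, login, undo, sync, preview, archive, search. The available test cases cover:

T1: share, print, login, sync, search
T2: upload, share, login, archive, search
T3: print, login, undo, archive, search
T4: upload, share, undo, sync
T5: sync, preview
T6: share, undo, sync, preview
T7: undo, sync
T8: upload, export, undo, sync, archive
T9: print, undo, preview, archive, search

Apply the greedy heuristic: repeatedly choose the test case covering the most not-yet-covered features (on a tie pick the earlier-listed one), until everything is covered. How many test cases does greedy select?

3

Pick 1: T1 covers 5 new features (share, print, login, sync, search).
Pick 2: T8 covers 4 new features (upload, export, undo, archive).
Pick 3: T5 covers 1 new features (preview).
Greedy uses 3 test cases.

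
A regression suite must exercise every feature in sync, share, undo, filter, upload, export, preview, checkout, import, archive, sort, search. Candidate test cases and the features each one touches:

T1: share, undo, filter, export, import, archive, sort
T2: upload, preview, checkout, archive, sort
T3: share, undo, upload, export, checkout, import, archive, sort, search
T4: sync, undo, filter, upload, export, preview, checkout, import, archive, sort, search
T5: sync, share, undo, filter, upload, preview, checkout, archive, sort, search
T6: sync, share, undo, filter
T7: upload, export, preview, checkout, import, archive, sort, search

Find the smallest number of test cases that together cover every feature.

2

T1, T4 together cover {sync, share, undo, filter, upload, export, preview, checkout, import, archive, sort, search} — every feature.
No single test case contains all 12 features, so 2 is optimal.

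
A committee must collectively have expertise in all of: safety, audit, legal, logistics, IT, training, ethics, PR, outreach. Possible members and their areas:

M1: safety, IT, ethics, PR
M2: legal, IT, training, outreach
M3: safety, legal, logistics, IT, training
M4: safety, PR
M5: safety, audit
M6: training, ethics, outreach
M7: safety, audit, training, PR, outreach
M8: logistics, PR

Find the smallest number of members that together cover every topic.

M1, M3, M7 together cover {safety, audit, legal, logistics, IT, training, ethics, PR, outreach} — every topic.
No 2 of the 8 members cover everything (all 28 pairs fall short), so 3 is minimum.

3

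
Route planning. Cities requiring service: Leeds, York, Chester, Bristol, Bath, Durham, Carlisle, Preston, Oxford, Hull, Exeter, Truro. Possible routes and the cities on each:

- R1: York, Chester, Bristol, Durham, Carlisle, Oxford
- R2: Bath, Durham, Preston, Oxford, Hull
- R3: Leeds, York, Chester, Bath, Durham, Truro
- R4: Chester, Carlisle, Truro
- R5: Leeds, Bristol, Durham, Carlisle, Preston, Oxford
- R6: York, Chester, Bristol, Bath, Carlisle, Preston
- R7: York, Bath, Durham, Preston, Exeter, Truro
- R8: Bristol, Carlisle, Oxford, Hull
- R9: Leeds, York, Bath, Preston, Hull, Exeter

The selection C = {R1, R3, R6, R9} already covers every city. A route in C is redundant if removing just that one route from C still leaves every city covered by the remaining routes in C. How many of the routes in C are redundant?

Drop R1: Oxford uncovered — not redundant.
Drop R3: Truro uncovered — not redundant.
Drop R6: the rest still cover every city — redundant.
Drop R9: Hull, Exeter uncovered — not redundant.
1 redundant: R6.

1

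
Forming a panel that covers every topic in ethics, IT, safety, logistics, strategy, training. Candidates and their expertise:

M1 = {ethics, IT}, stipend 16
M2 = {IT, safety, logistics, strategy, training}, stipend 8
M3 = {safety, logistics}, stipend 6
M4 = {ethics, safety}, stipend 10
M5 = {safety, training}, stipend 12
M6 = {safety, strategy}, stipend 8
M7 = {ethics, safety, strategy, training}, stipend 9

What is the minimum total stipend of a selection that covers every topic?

17

M2, M7 cover every topic at stipend 8 + 9 = 17.
Any cover uses at least 2 members; among all covering selections none totals below 17.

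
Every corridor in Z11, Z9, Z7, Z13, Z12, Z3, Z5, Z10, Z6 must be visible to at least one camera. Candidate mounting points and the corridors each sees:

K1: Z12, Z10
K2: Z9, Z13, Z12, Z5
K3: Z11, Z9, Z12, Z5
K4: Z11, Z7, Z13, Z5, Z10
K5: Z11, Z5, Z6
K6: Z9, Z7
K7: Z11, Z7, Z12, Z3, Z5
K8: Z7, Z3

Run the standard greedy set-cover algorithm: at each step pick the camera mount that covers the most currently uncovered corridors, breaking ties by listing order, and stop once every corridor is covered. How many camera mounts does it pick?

Pick 1: K4 covers 5 new corridors (Z11, Z7, Z13, Z5, Z10).
Pick 2: K2 covers 2 new corridors (Z9, Z12).
Pick 3: K5 covers 1 new corridors (Z6).
Pick 4: K7 covers 1 new corridors (Z3).
Greedy uses 4 camera mounts.

4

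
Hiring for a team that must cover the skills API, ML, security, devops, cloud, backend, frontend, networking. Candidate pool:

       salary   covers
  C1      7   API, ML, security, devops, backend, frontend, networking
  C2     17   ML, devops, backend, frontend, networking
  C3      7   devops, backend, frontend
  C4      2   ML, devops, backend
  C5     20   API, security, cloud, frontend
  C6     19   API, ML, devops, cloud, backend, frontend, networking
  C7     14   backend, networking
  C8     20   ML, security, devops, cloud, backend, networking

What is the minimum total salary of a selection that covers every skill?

26

C1, C6 cover every skill at salary 7 + 19 = 26.
Any cover uses at least 2 candidates; among all covering selections none totals below 26.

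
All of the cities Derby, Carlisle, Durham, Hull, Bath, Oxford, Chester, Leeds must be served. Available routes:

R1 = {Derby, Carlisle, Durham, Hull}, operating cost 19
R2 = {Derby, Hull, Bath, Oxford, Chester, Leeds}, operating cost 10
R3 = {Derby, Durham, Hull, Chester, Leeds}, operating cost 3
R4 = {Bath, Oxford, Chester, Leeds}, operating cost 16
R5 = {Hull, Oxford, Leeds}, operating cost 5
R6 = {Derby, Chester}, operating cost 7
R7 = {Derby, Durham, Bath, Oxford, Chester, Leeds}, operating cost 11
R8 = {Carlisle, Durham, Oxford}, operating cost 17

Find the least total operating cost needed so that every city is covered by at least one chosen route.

R2, R8 cover every city at operating cost 10 + 17 = 27.
Any cover uses at least 2 routes; among all covering selections none totals below 27.
Greedy by coverage-per-operating cost would pick R3, R2, R8 for 30 — worse than the optimum 27.

27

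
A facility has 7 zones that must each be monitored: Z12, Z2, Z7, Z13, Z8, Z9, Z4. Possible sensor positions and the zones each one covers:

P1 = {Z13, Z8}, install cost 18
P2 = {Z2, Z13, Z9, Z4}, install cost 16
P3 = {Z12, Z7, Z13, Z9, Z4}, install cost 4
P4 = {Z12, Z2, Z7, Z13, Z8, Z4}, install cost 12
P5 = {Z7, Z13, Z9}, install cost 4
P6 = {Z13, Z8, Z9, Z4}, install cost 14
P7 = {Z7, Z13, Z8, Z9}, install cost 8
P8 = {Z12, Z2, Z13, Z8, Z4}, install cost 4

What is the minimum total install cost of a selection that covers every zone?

8

P3, P8 cover every zone at install cost 4 + 4 = 8.
Any cover uses at least 2 sensor positions; among all covering selections none totals below 8.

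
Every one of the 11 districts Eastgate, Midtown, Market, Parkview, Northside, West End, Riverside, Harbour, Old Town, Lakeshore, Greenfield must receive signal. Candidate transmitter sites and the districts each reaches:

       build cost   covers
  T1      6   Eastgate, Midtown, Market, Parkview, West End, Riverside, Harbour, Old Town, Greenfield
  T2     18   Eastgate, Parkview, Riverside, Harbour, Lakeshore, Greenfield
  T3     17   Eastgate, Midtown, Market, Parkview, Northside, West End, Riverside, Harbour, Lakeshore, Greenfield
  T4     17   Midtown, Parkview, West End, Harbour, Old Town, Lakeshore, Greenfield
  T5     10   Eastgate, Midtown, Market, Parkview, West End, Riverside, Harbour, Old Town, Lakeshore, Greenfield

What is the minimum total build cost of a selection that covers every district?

T1, T3 cover every district at build cost 6 + 17 = 23.
Any cover uses at least 2 transmitter sites; among all covering selections none totals below 23.

23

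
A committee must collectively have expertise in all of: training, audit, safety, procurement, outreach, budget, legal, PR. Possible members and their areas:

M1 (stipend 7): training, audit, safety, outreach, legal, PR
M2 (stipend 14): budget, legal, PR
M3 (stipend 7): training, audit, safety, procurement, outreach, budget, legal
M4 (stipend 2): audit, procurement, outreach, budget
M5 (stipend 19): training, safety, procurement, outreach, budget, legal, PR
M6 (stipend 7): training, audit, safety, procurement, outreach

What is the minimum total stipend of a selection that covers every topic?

M1, M4 cover every topic at stipend 7 + 2 = 9.
Any cover uses at least 2 members; among all covering selections none totals below 9.

9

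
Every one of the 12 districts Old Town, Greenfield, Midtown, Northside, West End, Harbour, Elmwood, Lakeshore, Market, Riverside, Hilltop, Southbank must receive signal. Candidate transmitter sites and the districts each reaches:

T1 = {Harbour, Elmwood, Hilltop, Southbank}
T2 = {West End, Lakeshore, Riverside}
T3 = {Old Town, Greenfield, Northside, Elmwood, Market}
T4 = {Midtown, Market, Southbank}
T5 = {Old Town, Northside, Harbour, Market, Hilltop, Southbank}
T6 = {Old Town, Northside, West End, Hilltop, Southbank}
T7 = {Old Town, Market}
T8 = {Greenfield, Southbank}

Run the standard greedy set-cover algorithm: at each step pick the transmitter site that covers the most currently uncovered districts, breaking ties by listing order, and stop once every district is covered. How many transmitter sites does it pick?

4

Pick 1: T5 covers 6 new districts (Old Town, Northside, Harbour, Market, Hilltop, Southbank).
Pick 2: T2 covers 3 new districts (West End, Lakeshore, Riverside).
Pick 3: T3 covers 2 new districts (Greenfield, Elmwood).
Pick 4: T4 covers 1 new districts (Midtown).
Greedy uses 4 transmitter sites.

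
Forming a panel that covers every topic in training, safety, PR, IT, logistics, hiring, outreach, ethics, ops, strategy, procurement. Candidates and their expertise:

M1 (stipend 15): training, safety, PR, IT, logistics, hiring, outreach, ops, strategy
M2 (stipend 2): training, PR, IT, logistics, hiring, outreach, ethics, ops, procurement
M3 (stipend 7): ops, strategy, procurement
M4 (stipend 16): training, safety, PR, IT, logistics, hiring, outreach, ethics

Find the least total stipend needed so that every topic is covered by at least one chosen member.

17

M1, M2 cover every topic at stipend 15 + 2 = 17.
Any cover uses at least 2 members; among all covering selections none totals below 17.
Greedy by coverage-per-stipend would pick M2, M3, M1 for 24 — worse than the optimum 17.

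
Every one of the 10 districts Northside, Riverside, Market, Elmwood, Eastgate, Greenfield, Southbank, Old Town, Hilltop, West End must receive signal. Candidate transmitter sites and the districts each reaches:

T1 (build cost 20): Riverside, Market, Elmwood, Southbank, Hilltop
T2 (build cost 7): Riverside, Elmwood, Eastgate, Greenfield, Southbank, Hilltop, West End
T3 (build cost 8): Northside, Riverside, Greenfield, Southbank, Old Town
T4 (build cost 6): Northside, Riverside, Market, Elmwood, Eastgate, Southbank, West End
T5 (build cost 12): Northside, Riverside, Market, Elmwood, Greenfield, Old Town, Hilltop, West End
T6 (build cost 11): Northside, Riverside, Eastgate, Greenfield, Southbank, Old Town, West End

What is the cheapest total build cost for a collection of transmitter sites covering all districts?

T4, T5 cover every district at build cost 6 + 12 = 18.
Any cover uses at least 2 transmitter sites; among all covering selections none totals below 18.
Greedy by coverage-per-build cost would pick T4, T2, T3 for 21 — worse than the optimum 18.

18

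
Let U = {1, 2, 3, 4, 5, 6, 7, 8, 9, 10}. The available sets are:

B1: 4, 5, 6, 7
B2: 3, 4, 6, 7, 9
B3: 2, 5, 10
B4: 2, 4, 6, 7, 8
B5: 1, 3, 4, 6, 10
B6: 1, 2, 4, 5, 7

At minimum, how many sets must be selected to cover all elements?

B1, B2, B4, B5 together cover {1, 2, 3, 4, 5, 6, 7, 8, 9, 10} — every element.
No 3 of the 6 sets cover everything (all 20 triples fall short), so 4 is minimum.

4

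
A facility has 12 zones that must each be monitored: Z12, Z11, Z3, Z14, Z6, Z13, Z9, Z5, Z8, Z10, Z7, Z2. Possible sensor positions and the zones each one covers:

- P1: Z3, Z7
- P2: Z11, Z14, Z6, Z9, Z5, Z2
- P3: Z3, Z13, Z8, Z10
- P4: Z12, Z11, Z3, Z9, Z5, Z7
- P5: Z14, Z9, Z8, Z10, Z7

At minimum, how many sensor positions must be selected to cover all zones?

P2, P3, P4 together cover {Z12, Z11, Z3, Z14, Z6, Z13, Z9, Z5, Z8, Z10, Z7, Z2} — every zone.
No 2 of the 5 sensor positions cover everything (all 10 pairs fall short), so 3 is minimum.

3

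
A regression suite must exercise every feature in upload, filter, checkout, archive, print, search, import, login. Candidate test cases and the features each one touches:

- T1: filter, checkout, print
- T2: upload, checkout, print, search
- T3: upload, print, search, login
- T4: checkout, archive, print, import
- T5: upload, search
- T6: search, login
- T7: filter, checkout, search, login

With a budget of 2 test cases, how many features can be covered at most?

7

Choosing T3, T4 covers {upload, checkout, archive, print, search, import, login} — 7 features.
No choice of 2 test cases does better; here filter is left uncovered.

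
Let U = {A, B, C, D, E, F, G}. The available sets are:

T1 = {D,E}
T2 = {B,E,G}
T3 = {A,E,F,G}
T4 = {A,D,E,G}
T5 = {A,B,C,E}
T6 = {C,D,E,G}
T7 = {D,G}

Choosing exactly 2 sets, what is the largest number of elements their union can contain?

6

Choosing T3, T5 covers {A, B, C, E, F, G} — 6 elements.
No choice of 2 sets does better; here D is left uncovered.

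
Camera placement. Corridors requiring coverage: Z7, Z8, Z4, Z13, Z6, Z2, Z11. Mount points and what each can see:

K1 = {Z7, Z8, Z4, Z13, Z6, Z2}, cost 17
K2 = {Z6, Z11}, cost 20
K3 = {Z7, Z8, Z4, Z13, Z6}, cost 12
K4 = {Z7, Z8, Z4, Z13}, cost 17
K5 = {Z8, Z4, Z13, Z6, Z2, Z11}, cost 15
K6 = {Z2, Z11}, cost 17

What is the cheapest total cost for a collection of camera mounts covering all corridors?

27

K3, K5 cover every corridor at cost 12 + 15 = 27.
Any cover uses at least 2 camera mounts; among all covering selections none totals below 27.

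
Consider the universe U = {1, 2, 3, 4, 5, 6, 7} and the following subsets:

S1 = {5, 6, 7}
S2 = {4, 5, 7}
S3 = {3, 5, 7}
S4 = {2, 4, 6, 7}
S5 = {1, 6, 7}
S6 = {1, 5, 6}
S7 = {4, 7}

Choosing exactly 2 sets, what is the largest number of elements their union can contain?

Choosing S3, S4 covers {2, 3, 4, 5, 6, 7} — 6 elements.
No choice of 2 sets does better; here 1 is left uncovered.

6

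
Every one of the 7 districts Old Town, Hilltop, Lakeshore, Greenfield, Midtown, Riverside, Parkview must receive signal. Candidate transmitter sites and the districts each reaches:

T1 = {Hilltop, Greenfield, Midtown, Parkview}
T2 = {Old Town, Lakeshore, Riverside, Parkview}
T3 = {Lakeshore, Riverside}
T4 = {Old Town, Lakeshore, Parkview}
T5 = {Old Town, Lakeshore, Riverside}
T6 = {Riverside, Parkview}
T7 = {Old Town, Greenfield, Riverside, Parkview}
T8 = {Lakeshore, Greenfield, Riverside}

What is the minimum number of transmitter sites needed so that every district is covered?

2

T1, T2 together cover {Old Town, Hilltop, Lakeshore, Greenfield, Midtown, Riverside, Parkview} — every district.
No single transmitter site contains all 7 districts, so 2 is optimal.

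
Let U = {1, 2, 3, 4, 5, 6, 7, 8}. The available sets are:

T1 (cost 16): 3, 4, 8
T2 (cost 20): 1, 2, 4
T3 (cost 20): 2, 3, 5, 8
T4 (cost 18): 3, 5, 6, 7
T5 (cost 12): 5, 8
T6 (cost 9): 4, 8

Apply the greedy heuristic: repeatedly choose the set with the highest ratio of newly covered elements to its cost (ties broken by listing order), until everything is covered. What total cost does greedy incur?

Pick 1: T4 adds 4 new (3, 5, 6, 7) at cost 18 (ratio 4/18).
Pick 2: T6 adds 2 new (4, 8) at cost 9 (ratio 2/9).
Pick 3: T2 adds 2 new (1, 2) at cost 20 (ratio 2/20).
Greedy total cost: 18 + 9 + 20 = 47.

47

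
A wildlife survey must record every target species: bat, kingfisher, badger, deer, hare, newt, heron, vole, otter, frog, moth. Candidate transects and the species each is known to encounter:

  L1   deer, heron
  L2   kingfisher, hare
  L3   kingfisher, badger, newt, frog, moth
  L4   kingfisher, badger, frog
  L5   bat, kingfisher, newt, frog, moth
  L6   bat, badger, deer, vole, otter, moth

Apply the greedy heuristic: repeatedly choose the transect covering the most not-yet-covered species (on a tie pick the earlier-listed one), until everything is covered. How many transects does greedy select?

Pick 1: L6 covers 6 new species (bat, badger, deer, vole, otter, moth).
Pick 2: L3 covers 3 new species (kingfisher, newt, frog).
Pick 3: L1 covers 1 new species (heron).
Pick 4: L2 covers 1 new species (hare).
Greedy uses 4 transects.

4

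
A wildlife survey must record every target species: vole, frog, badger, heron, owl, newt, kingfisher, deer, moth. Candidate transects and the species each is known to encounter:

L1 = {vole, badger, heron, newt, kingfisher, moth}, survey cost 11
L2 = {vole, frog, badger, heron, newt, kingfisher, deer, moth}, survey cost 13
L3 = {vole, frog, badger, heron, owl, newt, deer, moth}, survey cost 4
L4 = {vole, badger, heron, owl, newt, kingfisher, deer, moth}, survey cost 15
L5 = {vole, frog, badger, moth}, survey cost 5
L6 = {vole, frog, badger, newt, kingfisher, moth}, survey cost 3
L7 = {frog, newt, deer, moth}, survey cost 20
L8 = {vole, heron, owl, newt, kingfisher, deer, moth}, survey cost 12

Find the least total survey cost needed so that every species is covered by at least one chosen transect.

L3, L6 cover every species at survey cost 4 + 3 = 7.
Any cover uses at least 2 transects; among all covering selections none totals below 7.

7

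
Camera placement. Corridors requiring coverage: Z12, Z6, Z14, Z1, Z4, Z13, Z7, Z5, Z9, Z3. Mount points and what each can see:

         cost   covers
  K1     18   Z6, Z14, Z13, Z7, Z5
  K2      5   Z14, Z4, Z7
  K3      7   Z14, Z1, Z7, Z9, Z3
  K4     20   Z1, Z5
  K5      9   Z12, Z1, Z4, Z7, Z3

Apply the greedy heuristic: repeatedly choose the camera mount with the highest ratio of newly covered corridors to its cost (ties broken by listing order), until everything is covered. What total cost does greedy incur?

34

Pick 1: K3 adds 5 new (Z14, Z1, Z7, Z9, Z3) at cost 7 (ratio 5/7).
Pick 2: K5 adds 2 new (Z12, Z4) at cost 9 (ratio 2/9).
Pick 3: K1 adds 3 new (Z6, Z13, Z5) at cost 18 (ratio 3/18).
Greedy total cost: 7 + 9 + 18 = 34.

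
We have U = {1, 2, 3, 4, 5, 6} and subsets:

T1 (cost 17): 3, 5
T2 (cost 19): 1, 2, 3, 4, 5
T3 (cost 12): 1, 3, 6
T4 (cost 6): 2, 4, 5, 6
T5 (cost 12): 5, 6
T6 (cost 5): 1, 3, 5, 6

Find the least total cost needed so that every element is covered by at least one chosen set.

11

T4, T6 cover every element at cost 6 + 5 = 11.
Any cover uses at least 2 sets; among all covering selections none totals below 11.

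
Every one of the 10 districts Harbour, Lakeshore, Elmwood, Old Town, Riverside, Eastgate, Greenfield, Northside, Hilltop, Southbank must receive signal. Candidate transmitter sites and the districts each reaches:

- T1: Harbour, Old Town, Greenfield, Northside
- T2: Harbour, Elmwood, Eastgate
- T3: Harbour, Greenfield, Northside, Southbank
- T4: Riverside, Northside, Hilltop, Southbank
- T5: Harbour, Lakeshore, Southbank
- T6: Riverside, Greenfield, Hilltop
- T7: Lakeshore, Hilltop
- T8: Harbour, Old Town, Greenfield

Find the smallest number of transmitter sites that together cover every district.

T1, T2, T4, T5 together cover {Harbour, Lakeshore, Elmwood, Old Town, Riverside, Eastgate, Greenfield, Northside, Hilltop, Southbank} — every district.
No 3 of the 8 transmitter sites cover everything (all 56 triples fall short), so 4 is minimum.

4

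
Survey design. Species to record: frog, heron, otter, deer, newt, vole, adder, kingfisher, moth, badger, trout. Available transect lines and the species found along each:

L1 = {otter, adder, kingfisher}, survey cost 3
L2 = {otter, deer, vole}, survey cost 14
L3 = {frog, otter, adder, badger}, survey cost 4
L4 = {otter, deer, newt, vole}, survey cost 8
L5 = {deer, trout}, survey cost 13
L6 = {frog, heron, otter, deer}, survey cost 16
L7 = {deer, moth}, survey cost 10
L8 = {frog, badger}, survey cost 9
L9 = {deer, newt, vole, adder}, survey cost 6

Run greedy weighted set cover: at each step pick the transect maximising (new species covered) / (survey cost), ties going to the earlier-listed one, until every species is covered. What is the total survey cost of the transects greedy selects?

Pick 1: L1 adds 3 new (otter, adder, kingfisher) at survey cost 3 (ratio 3/3).
Pick 2: L3 adds 2 new (frog, badger) at survey cost 4 (ratio 2/4).
Pick 3: L9 adds 3 new (deer, newt, vole) at survey cost 6 (ratio 3/6).
Pick 4: L7 adds 1 new (moth) at survey cost 10 (ratio 1/10).
Pick 5: L5 adds 1 new (trout) at survey cost 13 (ratio 1/13).
Pick 6: L6 adds 1 new (heron) at survey cost 16 (ratio 1/16).
Greedy total survey cost: 3 + 4 + 6 + 10 + 13 + 16 = 52.

52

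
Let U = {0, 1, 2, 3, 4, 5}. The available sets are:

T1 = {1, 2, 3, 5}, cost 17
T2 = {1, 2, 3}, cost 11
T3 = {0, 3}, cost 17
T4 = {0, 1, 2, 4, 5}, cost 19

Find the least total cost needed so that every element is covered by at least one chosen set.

30

T2, T4 cover every element at cost 11 + 19 = 30.
Any cover uses at least 2 sets; among all covering selections none totals below 30.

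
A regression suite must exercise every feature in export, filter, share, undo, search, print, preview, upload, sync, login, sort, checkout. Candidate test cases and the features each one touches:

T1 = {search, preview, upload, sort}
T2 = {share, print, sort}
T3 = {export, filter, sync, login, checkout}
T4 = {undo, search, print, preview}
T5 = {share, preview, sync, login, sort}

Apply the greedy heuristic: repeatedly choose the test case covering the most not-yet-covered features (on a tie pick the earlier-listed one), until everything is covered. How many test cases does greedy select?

4

Pick 1: T3 covers 5 new features (export, filter, sync, login, checkout).
Pick 2: T1 covers 4 new features (search, preview, upload, sort).
Pick 3: T2 covers 2 new features (share, print).
Pick 4: T4 covers 1 new features (undo).
Greedy uses 4 test cases.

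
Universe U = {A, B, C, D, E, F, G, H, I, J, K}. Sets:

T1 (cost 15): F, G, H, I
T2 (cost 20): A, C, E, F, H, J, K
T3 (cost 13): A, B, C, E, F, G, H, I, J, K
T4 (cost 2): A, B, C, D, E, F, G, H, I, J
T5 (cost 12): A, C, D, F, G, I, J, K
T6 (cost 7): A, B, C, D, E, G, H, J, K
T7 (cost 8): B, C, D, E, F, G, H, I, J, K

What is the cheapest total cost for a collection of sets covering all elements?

9

T4, T6 cover every element at cost 2 + 7 = 9.
Any cover uses at least 2 sets; among all covering selections none totals below 9.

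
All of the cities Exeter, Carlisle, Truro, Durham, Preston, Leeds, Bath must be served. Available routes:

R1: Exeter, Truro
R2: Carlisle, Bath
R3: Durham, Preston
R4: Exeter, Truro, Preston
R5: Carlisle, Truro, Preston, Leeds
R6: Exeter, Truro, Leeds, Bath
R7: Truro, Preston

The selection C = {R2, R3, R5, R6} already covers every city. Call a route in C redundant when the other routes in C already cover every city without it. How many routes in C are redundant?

2

Drop R2: the rest still cover every city — redundant.
Drop R3: Durham uncovered — not redundant.
Drop R5: the rest still cover every city — redundant.
Drop R6: Exeter uncovered — not redundant.
2 redundant: R2, R5.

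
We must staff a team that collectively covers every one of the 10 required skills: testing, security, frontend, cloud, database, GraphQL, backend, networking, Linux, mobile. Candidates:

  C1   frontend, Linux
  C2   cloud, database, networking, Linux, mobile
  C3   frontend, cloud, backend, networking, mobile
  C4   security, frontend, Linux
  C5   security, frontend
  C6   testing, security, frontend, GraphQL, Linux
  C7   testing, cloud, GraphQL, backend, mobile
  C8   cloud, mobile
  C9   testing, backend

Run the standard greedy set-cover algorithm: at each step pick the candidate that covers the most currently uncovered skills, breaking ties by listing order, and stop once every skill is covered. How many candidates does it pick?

Pick 1: C2 covers 5 new skills (cloud, database, networking, Linux, mobile).
Pick 2: C6 covers 4 new skills (testing, security, frontend, GraphQL).
Pick 3: C3 covers 1 new skills (backend).
Greedy uses 3 candidates.

3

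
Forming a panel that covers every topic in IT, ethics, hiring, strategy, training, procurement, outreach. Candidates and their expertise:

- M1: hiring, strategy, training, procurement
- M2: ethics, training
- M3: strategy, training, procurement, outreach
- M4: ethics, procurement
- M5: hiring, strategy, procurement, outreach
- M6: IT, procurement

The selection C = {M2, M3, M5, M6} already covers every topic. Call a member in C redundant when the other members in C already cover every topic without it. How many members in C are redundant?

Drop M2: ethics uncovered — not redundant.
Drop M3: the rest still cover every topic — redundant.
Drop M5: hiring uncovered — not redundant.
Drop M6: IT uncovered — not redundant.
1 redundant: M3.

1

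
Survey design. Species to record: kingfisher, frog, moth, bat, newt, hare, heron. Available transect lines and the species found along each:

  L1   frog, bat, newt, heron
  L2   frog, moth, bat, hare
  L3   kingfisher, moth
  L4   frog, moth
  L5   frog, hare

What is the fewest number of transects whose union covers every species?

L1, L2, L3 together cover {kingfisher, frog, moth, bat, newt, hare, heron} — every species.
No 2 of the 5 transects cover everything (all 10 pairs fall short), so 3 is minimum.

3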